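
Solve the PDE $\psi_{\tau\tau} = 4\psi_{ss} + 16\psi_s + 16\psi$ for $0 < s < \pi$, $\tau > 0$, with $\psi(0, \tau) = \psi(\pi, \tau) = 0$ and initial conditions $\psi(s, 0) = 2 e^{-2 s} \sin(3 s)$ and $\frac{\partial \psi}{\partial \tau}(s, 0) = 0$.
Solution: Substitute $\psi = e^{-2s}u$, i.e. $u = e^{2s}\psi$.
By the product rule, $\psi_s = e^{-2s}(u_s - 2u)$, $\psi_{ss} = e^{-2s}(u_{ss} - 4u_s + 4u)$, $\psi_{\tau\tau} = e^{-2s}u_{\tau\tau}$.
Substituting into the PDE and dividing by $e^{-2s}$: $u_{\tau\tau} = 4(u_{ss} - 4u_s + 4u) + 16(u_s - 2u) + 16u$.
The lower-order terms cancel, leaving the standard wave equation $u_{\tau\tau} = 4u_{ss}$.
Initial data for $u$: $u(s,0) = e^{2s}\psi(s,0) = 2 \sin(3 s)$; $u_{\tau}(s,0) = e^{2s}\psi_{\tau}(s,0) = 0$. The boundary conditions carry over: $u(0,\tau) = u(\pi,\tau) = 0$.
Solve for $u$:
  Using separation of variables $u = X(s)T(\tau)$:
  Eigenfunctions: $\sin(ns)$, $n = 1, 2, 3, \ldots$
  General solution: $u(s, \tau) = \sum [A_n \cos(2n \tau) + B_n \sin(2n \tau)] \sin(ns)$
  From $u(s,0) = 2 \sin(3 s)$: $A_3=2$. From $u_{\tau}(s,0) = 0$: all $B_n = 0$.
Hence $u(s,\tau) = 2 \sin(3 s) \cos(6 \tau)$.
Transform back: $\psi(s,\tau) = e^{-2s}u(s,\tau)$.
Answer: $\psi(s, \tau) = 2 e^{-2 s} \sin(3 s) \cos(6 \tau)$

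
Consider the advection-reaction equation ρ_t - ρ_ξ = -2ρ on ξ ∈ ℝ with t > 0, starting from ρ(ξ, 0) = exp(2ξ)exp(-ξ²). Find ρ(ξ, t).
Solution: Substitute ρ = exp(2ξ)u, i.e. u = exp(-2ξ)ρ.
By the product rule, ρ_ξ = exp(2ξ)(u_ξ + 2u), ρ_t = exp(2ξ)u_t.
Substituting into the PDE and dividing by exp(2ξ): u_t - (u_ξ + 2u) = -2u.
The lower-order terms cancel, leaving the standard advection equation u_t - u_ξ = 0.
Initial data for u: u(ξ,0) = exp(-2ξ)ρ(ξ,0) = exp(-ξ²).
Solve for u:
  By method of characteristics (waves move left with speed 1):
  Along characteristics ξ + t = const, u is constant, so u(ξ,t) = f(ξ + t) with f = u(·, 0).
Hence u(ξ,t) = exp(-(t + ξ)²).
Transform back: ρ(ξ,t) = exp(2ξ)u(ξ,t).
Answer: ρ(ξ, t) = exp(2ξ)exp(-(t + ξ)²)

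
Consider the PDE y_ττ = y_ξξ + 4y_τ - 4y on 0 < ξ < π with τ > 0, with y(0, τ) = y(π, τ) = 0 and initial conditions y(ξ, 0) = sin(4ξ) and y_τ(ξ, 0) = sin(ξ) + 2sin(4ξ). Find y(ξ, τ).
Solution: Substitute y = exp(2τ)u, i.e. u = exp(-2τ)y.
By the product rule, y_τ = exp(2τ)(u_τ + 2u), y_ττ = exp(2τ)(u_ττ + 4u_τ + 4u), y_ξξ = exp(2τ)u_ξξ.
Substituting into the PDE and dividing by exp(2τ): u_ττ + 4u_τ + 4u = u_ξξ + 4(u_τ + 2u) - 4u.
The lower-order terms cancel, leaving the standard wave equation u_ττ = u_ξξ.
Initial data for u: u(ξ,0) = y(ξ,0) = sin(4ξ); u_τ(ξ,0) = y_τ(ξ,0) - 2y(ξ,0) = sin(ξ). The boundary conditions carry over: u(0,τ) = u(π,τ) = 0.
Solve for u:
  Using separation of variables u = X(ξ)T(τ):
  Eigenfunctions: sin(nξ), n = 1, 2, 3, ...
  General solution: u(ξ, τ) = Σ [A_n cos(n τ) + B_n sin(n τ)] sin(nξ)
  From u(ξ,0) = sin(4ξ): A_4=1. From u_τ(ξ,0) = sin(ξ), using u_τ(ξ,0) = Σ ω_n B_n sin(nξ) with ω_n = n: B_1 = 1/1 = 1.
Hence u(ξ,τ) = sin(ξ)sin(τ) + sin(4ξ)cos(4τ).
Transform back: y(ξ,τ) = exp(2τ)u(ξ,τ).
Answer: y(ξ, τ) = exp(2τ)sin(ξ)sin(τ) + exp(2τ)sin(4ξ)cos(4τ)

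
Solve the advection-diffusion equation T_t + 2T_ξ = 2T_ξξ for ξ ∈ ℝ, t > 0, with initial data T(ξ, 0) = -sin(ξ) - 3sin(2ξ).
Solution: Change to a moving frame: let η = ξ - 2t, σ = t and write T(ξ,t) = u(η,σ).
By the chain rule T_t = u_σ - 2u_η, T_ξ = u_η, T_ξξ = u_ηη.
Then T_t + 2T_ξ = u_σ: the advection term cancels and the PDE becomes the heat equation u_σ = 2u_ηη on η ∈ ℝ.
Initial data: u(η,0) = T(η,0) = -sin(η) - 3sin(2η).
On η ∈ ℝ each mode satisfies (sin(nη))″ = -n² sin(nη), so exp(-2n²σ) sin(nη) solves the heat equation; by superposition u(η,σ) = Σ c_n exp(-2n²σ) sin(nη).
Reading off the coefficients: c_1=-1, c_2=-3, so u(η,σ) = -exp(-2σ)sin(η) - 3exp(-8σ)sin(2η).
Substituting back η = ξ - 2t, σ = t: T(ξ,t) = u(ξ - 2t, t).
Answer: T(ξ, t) = exp(-2t)sin(2t - ξ) + 3exp(-8t)sin(4t - 2ξ)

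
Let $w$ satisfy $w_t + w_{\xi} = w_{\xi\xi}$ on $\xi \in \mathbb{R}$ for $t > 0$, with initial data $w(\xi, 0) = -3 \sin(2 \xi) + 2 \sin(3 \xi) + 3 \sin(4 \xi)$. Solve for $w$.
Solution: Moving frame: $\eta = \xi - t$, $\sigma = t$, $w = u(\eta,\sigma)$, so $w_t = u_{\sigma} - u_{\eta}$ and $w_{\xi\xi} = u_{\eta\eta}$.
Hence $w_t + w_{\xi} = u_{\sigma}$ and the PDE becomes the heat equation $u_{\sigma} = u_{\eta\eta}$ on $\eta \in \mathbb{R}$.
Initial data: $u(\eta,0) = w(\eta,0) = -3 \sin(2 \eta) + 2 \sin(3 \eta) + 3 \sin(4 \eta)$. Each mode $\sin(n\eta)$ decays as $e^{-n^2\sigma}$ on $\mathbb{R}$, so $u(\eta,\sigma) = \sum c_n e^{-n^2\sigma} \sin(n\eta)$ with $c_2=-3, c_3=2, c_4=3$: $u(\eta,\sigma) = -3 e^{-4 \sigma} \sin(2 \eta) + 2 e^{-9 \sigma} \sin(3 \eta) + 3 e^{-16 \sigma} \sin(4 \eta)$.
Substituting back: $w(\xi,t) = u(\xi - t, t)$.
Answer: $w(\xi, t) = -3 e^{-4 t} \sin(2 \xi - 2 t) + 2 e^{-9 t} \sin(3 \xi - 3 t) + 3 e^{-16 t} \sin(4 \xi - 4 t)$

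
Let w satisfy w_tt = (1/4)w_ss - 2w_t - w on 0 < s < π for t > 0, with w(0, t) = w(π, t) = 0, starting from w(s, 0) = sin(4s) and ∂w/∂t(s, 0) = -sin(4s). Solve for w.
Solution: Substitute w = exp(-t)u, i.e. u = exp(t)w.
By the product rule, w_t = exp(-t)(u_t - u), w_tt = exp(-t)(u_tt - 2u_t + u), w_ss = exp(-t)u_ss.
Substituting into the PDE and dividing by exp(-t): u_tt - 2u_t + u = (1/4)u_ss - 2(u_t - u) - u.
The lower-order terms cancel, leaving the standard wave equation u_tt = (1/4)u_ss.
Initial data for u: u(s,0) = w(s,0) = sin(4s); u_t(s,0) = w_t(s,0) + w(s,0) = 0. The boundary conditions carry over: u(0,t) = u(π,t) = 0.
Solve for u:
  Using separation of variables u = X(s)T(t):
  Eigenfunctions: sin(ns), n = 1, 2, 3, ...
  General solution: u(s, t) = Σ [A_n cos(n t/2) + B_n sin(n t/2)] sin(ns)
  From u(s,0) = sin(4s): A_4=1. From u_t(s,0) = 0: all B_n = 0.
Hence u(s,t) = sin(4s)cos(2t).
Transform back: w(s,t) = exp(-t)u(s,t).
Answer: w(s, t) = exp(-t)sin(4s)cos(2t)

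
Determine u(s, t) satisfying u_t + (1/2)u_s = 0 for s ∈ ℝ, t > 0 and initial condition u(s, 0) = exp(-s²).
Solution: By method of characteristics (waves move right with speed 1/2):
Along characteristics s - (1/2)t = const, u is constant, so u(s,t) = f(s - (1/2)t) with f = u(·, 0).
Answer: u(s, t) = exp(-(s - t/2)²)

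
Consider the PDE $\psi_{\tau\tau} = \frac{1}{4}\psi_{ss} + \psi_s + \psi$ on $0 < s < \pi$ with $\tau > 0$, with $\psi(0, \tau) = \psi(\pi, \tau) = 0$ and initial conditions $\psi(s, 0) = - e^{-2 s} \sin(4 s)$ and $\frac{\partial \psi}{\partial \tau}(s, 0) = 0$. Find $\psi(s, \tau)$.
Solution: Substitute $\psi = e^{-2s}u$, i.e. $u = e^{2s}\psi$.
By the product rule, $\psi_s = e^{-2s}(u_s - 2u)$, $\psi_{ss} = e^{-2s}(u_{ss} - 4u_s + 4u)$, $\psi_{\tau\tau} = e^{-2s}u_{\tau\tau}$.
Substituting into the PDE and dividing by $e^{-2s}$: $u_{\tau\tau} = \frac{1}{4}(u_{ss} - 4u_s + 4u) + (u_s - 2u) + u$.
The lower-order terms cancel, leaving the standard wave equation $u_{\tau\tau} = \frac{1}{4}u_{ss}$.
Initial data for $u$: $u(s,0) = e^{2s}\psi(s,0) = - \sin(4 s)$; $u_{\tau}(s,0) = e^{2s}\psi_{\tau}(s,0) = 0$. The boundary conditions carry over: $u(0,\tau) = u(\pi,\tau) = 0$.
Solve for $u$:
  Using separation of variables $u = X(s)T(\tau)$:
  Eigenfunctions: $\sin(ns)$, $n = 1, 2, 3, \ldots$
  General solution: $u(s, \tau) = \sum [A_n \cos(n \tau/2) + B_n \sin(n \tau/2)] \sin(ns)$
  From $u(s,0) = - \sin(4 s)$: $A_4=-1$. From $u_{\tau}(s,0) = 0$: all $B_n = 0$.
Hence $u(s,\tau) = - \sin(4 s) \cos(2 \tau)$.
Transform back: $\psi(s,\tau) = e^{-2s}u(s,\tau)$.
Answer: $\psi(s, \tau) = - e^{-2 s} \sin(4 s) \cos(2 \tau)$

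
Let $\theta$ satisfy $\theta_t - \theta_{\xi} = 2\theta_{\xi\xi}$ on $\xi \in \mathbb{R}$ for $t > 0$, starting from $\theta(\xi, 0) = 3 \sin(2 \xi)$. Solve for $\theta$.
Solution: Moving frame: $\eta = \xi + t$, $\sigma = t$, $\theta = u(\eta,\sigma)$, so $\theta_t = u_{\sigma} + u_{\eta}$ and $\theta_{\xi\xi} = u_{\eta\eta}$.
Hence $\theta_t - \theta_{\xi} = u_{\sigma}$ and the PDE becomes the heat equation $u_{\sigma} = 2u_{\eta\eta}$ on $\eta \in \mathbb{R}$.
Initial data: $u(\eta,0) = \theta(\eta,0) = 3 \sin(2 \eta)$. Each mode $\sin(n\eta)$ decays as $e^{-2n^2\sigma}$ on $\mathbb{R}$, so $u(\eta,\sigma) = \sum c_n e^{-2n^2\sigma} \sin(n\eta)$ with $c_2=3$: $u(\eta,\sigma) = 3 e^{-8 \sigma} \sin(2 \eta)$.
Substituting back: $\theta(\xi,t) = u(\xi + t, t)$.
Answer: $\theta(\xi, t) = 3 e^{-8 t} \sin(2 \xi + 2 t)$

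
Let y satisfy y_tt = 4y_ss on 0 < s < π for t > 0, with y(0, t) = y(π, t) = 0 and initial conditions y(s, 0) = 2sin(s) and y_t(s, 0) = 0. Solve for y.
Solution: Separating variables: y = Σ [A_n cos(ω_n t) + B_n sin(ω_n t)] sin(ns), ω_n = 2n. From ICs: A_1=2.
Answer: y(s, t) = 2sin(s)cos(2t)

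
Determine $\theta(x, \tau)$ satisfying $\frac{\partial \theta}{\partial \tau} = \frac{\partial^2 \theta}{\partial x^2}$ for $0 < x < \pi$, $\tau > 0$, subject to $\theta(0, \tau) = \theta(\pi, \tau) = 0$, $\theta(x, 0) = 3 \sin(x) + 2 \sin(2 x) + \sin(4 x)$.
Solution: Separating variables: $\theta = \sum c_n e^{-n^2\tau} \sin(nx)$. From $\theta(x,0) = 3 \sin(x) + 2 \sin(2 x) + \sin(4 x)$: $c_1=3, c_2=2, c_4=1$.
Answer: $\theta(x, \tau) = 3 e^{-\tau} \sin(x) + 2 e^{-4 \tau} \sin(2 x) + e^{-16 \tau} \sin(4 x)$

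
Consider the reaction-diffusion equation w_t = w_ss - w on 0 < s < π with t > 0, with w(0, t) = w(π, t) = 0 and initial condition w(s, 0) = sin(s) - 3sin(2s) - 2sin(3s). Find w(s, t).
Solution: Substitute w = exp(-t)u, i.e. u = exp(t)w.
By the product rule, w_t = exp(-t)(u_t - u), w_ss = exp(-t)u_ss.
Substituting into the PDE and dividing by exp(-t): u_t - u = u_ss - u.
The lower-order terms cancel, leaving the standard heat equation u_t = u_ss.
Initial data for u: u(s,0) = w(s,0) = sin(s) - 3sin(2s) - 2sin(3s). The boundary conditions carry over: u(0,t) = u(π,t) = 0.
Solve for u:
  Using separation of variables u = X(s)T(t):
  Eigenfunctions: sin(ns), n = 1, 2, 3, ...
  General solution: u(s, t) = Σ c_n sin(ns) exp(-n² t)
  Matching u(s,0) = sin(s) - 3sin(2s) - 2sin(3s) term by term: c_1=1, c_2=-3, c_3=-2.
Hence u(s,t) = exp(-t)sin(s) - 3exp(-4t)sin(2s) - 2exp(-9t)sin(3s).
Transform back: w(s,t) = exp(-t)u(s,t).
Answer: w(s, t) = exp(-2t)sin(s) - 3exp(-5t)sin(2s) - 2exp(-10t)sin(3s)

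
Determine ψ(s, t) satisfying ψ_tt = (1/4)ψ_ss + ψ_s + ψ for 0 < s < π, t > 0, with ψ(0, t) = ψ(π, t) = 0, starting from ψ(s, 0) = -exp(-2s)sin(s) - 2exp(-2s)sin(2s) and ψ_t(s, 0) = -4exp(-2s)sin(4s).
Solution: Substitute ψ = exp(-2s)u, i.e. u = exp(2s)ψ.
By the product rule, ψ_s = exp(-2s)(u_s - 2u), ψ_ss = exp(-2s)(u_ss - 4u_s + 4u), ψ_tt = exp(-2s)u_tt.
Substituting into the PDE and dividing by exp(-2s): u_tt = (1/4)(u_ss - 4u_s + 4u) + (u_s - 2u) + u.
The lower-order terms cancel, leaving the standard wave equation u_tt = (1/4)u_ss.
Initial data for u: u(s,0) = exp(2s)ψ(s,0) = -sin(s) - 2sin(2s); u_t(s,0) = exp(2s)ψ_t(s,0) = -4sin(4s). The boundary conditions carry over: u(0,t) = u(π,t) = 0.
Solve for u:
  Using separation of variables u = X(s)T(t):
  Eigenfunctions: sin(ns), n = 1, 2, 3, ...
  General solution: u(s, t) = Σ [A_n cos(n t/2) + B_n sin(n t/2)] sin(ns)
  From u(s,0) = -sin(s) - 2sin(2s): A_1=-1, A_2=-2. From u_t(s,0) = -4sin(4s), using u_t(s,0) = Σ ω_n B_n sin(ns) with ω_n = n/2: B_4 = (-4)/2 = -2.
Hence u(s,t) = -sin(s)cos(t/2) - 2sin(2s)cos(t) - 2sin(4s)sin(2t).
Transform back: ψ(s,t) = exp(-2s)u(s,t).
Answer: ψ(s, t) = -exp(-2s)sin(s)cos(t/2) - 2exp(-2s)sin(2s)cos(t) - 2exp(-2s)sin(4s)sin(2t)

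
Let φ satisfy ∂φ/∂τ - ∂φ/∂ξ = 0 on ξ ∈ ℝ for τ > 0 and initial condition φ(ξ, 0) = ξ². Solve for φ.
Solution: By method of characteristics (waves move left with speed 1):
Along characteristics ξ + τ = const, φ is constant, so φ(ξ,τ) = f(ξ + τ) with f = φ(·, 0).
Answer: φ(ξ, τ) = ξ² + 2ξτ + τ²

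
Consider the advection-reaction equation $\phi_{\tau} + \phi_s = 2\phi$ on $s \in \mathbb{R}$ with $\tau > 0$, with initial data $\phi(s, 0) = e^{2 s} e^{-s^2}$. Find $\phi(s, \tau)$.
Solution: Substitute $\phi = e^{2s}u$, i.e. $u = e^{-2s}\phi$.
By the product rule, $\phi_s = e^{2s}(u_s + 2u)$, $\phi_{\tau} = e^{2s}u_{\tau}$.
Substituting into the PDE and dividing by $e^{2s}$: $u_{\tau} + (u_s + 2u) = 2u$.
The lower-order terms cancel, leaving the standard advection equation $u_{\tau} + u_s = 0$.
Initial data for $u$: $u(s,0) = e^{-2s}\phi(s,0) = e^{-s^2}$.
Solve for $u$:
  By method of characteristics (waves move right with speed 1):
  Along characteristics $s - \tau =$ const, $u$ is constant, so $u(s,\tau) = f(s - \tau)$ with $f = u( \cdot , 0)$.
Hence $u(s,\tau) = e^{-(s - \tau)^2}$.
Transform back: $\phi(s,\tau) = e^{2s}u(s,\tau)$.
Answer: $\phi(s, \tau) = e^{2 s} e^{-(-\tau + s)^2}$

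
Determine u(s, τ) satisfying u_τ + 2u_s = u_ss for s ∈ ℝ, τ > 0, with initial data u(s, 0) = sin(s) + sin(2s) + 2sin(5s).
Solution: Change to a moving frame: let η = s - 2τ, σ = τ and write u(s,τ) = w(η,σ).
By the chain rule u_τ = w_σ - 2w_η, u_s = w_η, u_ss = w_ηη.
Then u_τ + 2u_s = w_σ: the advection term cancels and the PDE becomes the heat equation w_σ = w_ηη on η ∈ ℝ.
Initial data: w(η,0) = u(η,0) = sin(η) + sin(2η) + 2sin(5η).
On η ∈ ℝ each mode satisfies (sin(nη))″ = -n² sin(nη), so exp(-n²σ) sin(nη) solves the heat equation; by superposition w(η,σ) = Σ c_n exp(-n²σ) sin(nη).
Reading off the coefficients: c_1=1, c_2=1, c_5=2, so w(η,σ) = exp(-σ)sin(η) + exp(-4σ)sin(2η) + 2exp(-25σ)sin(5η).
Substituting back η = s - 2τ, σ = τ: u(s,τ) = w(s - 2τ, τ).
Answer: u(s, τ) = exp(-τ)sin(s - 2τ) + exp(-4τ)sin(2s - 4τ) + 2exp(-25τ)sin(5s - 10τ)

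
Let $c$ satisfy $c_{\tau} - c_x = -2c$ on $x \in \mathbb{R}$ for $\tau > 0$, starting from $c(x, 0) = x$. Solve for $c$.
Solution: Substitute $c = e^{-2\tau}u$, i.e. $u = e^{2\tau}c$.
By the product rule, $c_{\tau} = e^{-2\tau}(u_{\tau} - 2u)$, $c_x = e^{-2\tau}u_x$.
Substituting into the PDE and dividing by $e^{-2\tau}$: $u_{\tau} - 2u - u_x = -2u$.
The lower-order terms cancel, leaving the standard advection equation $u_{\tau} - u_x = 0$.
Initial data for $u$: $u(x,0) = c(x,0) = x$.
Solve for $u$:
  By method of characteristics (waves move left with speed 1):
  Along characteristics $x + \tau =$ const, $u$ is constant, so $u(x,\tau) = f(x + \tau)$ with $f = u( \cdot , 0)$.
Hence $u(x,\tau) = x + \tau$.
Transform back: $c(x,\tau) = e^{-2\tau}u(x,\tau)$.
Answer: $c(x, \tau) = \tau e^{-2 \tau} + x e^{-2 \tau}$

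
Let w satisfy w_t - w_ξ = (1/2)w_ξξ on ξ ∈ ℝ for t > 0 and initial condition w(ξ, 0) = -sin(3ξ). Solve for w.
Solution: Change to a moving frame: let η = ξ + t, σ = t and write w(ξ,t) = u(η,σ).
By the chain rule w_t = u_σ + u_η, w_ξ = u_η, w_ξξ = u_ηη.
Then w_t - w_ξ = u_σ: the advection term cancels and the PDE becomes the heat equation u_σ = (1/2)u_ηη on η ∈ ℝ.
Initial data: u(η,0) = w(η,0) = -sin(3η).
On η ∈ ℝ each mode satisfies (sin(nη))″ = -n² sin(nη), so exp(-n²σ/2) sin(nη) solves the heat equation; by superposition u(η,σ) = Σ c_n exp(-n²σ/2) sin(nη).
Reading off the coefficients: c_3=-1, so u(η,σ) = -exp(-9σ/2)sin(3η).
Substituting back η = ξ + t, σ = t: w(ξ,t) = u(ξ + t, t).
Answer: w(ξ, t) = -exp(-9t/2)sin(3t + 3ξ)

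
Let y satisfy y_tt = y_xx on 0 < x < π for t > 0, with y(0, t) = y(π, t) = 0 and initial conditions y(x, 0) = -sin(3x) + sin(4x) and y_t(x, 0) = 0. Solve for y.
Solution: Separating variables: y = Σ [A_n cos(ω_n t) + B_n sin(ω_n t)] sin(nx), ω_n = n. From ICs: A_3=-1, A_4=1.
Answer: y(x, t) = -sin(3x)cos(3t) + sin(4x)cos(4t)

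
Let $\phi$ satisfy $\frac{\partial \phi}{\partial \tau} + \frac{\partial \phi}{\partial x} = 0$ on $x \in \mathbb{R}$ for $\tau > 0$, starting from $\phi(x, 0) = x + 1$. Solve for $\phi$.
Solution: By characteristics ($dx/d\tau = 1$), $\phi(x,\tau) = f(x - \tau)$ with $f = \phi( \cdot , 0)$.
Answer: $\phi(x, \tau) = - \tau + x + 1$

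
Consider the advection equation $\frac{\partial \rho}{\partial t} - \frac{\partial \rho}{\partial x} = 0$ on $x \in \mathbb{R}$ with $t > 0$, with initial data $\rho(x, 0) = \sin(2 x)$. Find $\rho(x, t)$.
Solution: By characteristics ($dx/dt = -1$), $\rho(x,t) = f(x + t)$ with $f = \rho( \cdot , 0)$.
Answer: $\rho(x, t) = \sin(2 t + 2 x)$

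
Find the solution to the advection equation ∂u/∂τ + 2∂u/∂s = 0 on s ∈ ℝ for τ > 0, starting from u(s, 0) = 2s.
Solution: By method of characteristics (waves move right with speed 2):
Along characteristics s - 2τ = const, u is constant, so u(s,τ) = f(s - 2τ) with f = u(·, 0).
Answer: u(s, τ) = 2s - 4τ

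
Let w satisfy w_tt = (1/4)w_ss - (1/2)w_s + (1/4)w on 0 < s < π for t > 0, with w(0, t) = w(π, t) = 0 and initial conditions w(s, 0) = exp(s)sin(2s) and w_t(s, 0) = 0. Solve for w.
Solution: Substitute w = exp(s)u.
Then w_s = exp(s)(u_s + u), w_ss = exp(s)(u_ss + 2u_s + u), w_tt = exp(s)u_tt; substituting and dividing by exp(s), the lower-order terms cancel: u_tt = (1/4)u_ss (standard wave equation).
Data for u: u(s,0) = exp(-s)w(s,0) = sin(2s); u_t(s,0) = exp(-s)w_t(s,0) = 0. The boundary conditions carry over: u(0,t) = u(π,t) = 0.
Separating variables: u = Σ [A_n cos(ω_n t) + B_n sin(ω_n t)] sin(ns), ω_n = n/2. From ICs: A_2=1.
So u(s,t) = sin(2s)cos(t), and w(s,t) = exp(s)u(s,t).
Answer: w(s, t) = exp(s)sin(2s)cos(t)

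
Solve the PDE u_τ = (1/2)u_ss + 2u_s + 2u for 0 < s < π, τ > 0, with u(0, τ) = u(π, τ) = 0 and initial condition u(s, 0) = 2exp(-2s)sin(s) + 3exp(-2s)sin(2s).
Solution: Substitute u = exp(-2s)w.
Then u_s = exp(-2s)(w_s - 2w), u_ss = exp(-2s)(w_ss - 4w_s + 4w), u_τ = exp(-2s)w_τ; substituting and dividing by exp(-2s), the lower-order terms cancel: w_τ = (1/2)w_ss (standard heat equation).
Data for w: w(s,0) = exp(2s)u(s,0) = 2sin(s) + 3sin(2s). The boundary conditions carry over: w(0,τ) = w(π,τ) = 0.
Separating variables: w = Σ c_n exp(-n²τ/2) sin(ns). From w(s,0) = 2sin(s) + 3sin(2s): c_1=2, c_2=3.
So w(s,τ) = 3exp(-2τ)sin(2s) + 2exp(-τ/2)sin(s), and u(s,τ) = exp(-2s)w(s,τ).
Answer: u(s, τ) = 3exp(-2s)exp(-2τ)sin(2s) + 2exp(-2s)exp(-τ/2)sin(s)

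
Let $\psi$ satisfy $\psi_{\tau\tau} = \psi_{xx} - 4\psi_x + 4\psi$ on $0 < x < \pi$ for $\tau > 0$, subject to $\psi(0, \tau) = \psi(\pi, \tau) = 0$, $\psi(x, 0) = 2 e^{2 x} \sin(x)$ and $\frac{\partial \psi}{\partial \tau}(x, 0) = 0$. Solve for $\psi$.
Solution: Substitute $\psi = e^{2x}u$.
Then $\psi_x = e^{2x}(u_x + 2u)$, $\psi_{xx} = e^{2x}(u_{xx} + 4u_x + 4u)$, $\psi_{\tau\tau} = e^{2x}u_{\tau\tau}$; substituting and dividing by $e^{2x}$, the lower-order terms cancel: $u_{\tau\tau} = u_{xx}$ (standard wave equation).
Data for $u$: $u(x,0) = e^{-2x}\psi(x,0) = 2 \sin(x)$; $u_{\tau}(x,0) = e^{-2x}\psi_{\tau}(x,0) = 0$. The boundary conditions carry over: $u(0,\tau) = u(\pi,\tau) = 0$.
Separating variables: $u = \sum [A_n \cos(\omega_n \tau) + B_n \sin(\omega_n \tau)] \sin(nx)$, $\omega_n = n$. From ICs: $A_1=2$.
So $u(x,\tau) = 2 \sin(x) \cos(\tau)$, and $\psi(x,\tau) = e^{2x}u(x,\tau)$.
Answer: $\psi(x, \tau) = 2 e^{2 x} \sin(x) \cos(\tau)$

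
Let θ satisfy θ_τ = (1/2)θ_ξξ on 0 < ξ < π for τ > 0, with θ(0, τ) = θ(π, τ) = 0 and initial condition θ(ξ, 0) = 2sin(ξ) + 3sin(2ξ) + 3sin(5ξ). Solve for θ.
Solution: Separating variables: θ = Σ c_n exp(-n²τ/2) sin(nξ). From θ(ξ,0) = 2sin(ξ) + 3sin(2ξ) + 3sin(5ξ): c_1=2, c_2=3, c_5=3.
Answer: θ(ξ, τ) = 3exp(-2τ)sin(2ξ) + 2exp(-τ/2)sin(ξ) + 3exp(-25τ/2)sin(5ξ)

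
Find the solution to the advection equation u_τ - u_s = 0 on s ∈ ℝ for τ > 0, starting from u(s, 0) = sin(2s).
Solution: By characteristics (ds/dτ = -1), u(s,τ) = f(s + τ) with f = u(·, 0).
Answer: u(s, τ) = sin(2s + 2τ)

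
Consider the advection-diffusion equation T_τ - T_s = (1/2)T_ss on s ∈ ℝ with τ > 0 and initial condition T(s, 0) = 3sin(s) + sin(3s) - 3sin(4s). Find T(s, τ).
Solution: Moving frame: η = s + τ, σ = τ, T = u(η,σ), so T_τ = u_σ + u_η and T_ss = u_ηη.
Hence T_τ - T_s = u_σ and the PDE becomes the heat equation u_σ = (1/2)u_ηη on η ∈ ℝ.
Initial data: u(η,0) = T(η,0) = 3sin(η) + sin(3η) - 3sin(4η). Each mode sin(nη) decays as exp(-n²σ/2) on ℝ, so u(η,σ) = Σ c_n exp(-n²σ/2) sin(nη) with c_1=3, c_3=1, c_4=-3: u(η,σ) = -3exp(-8σ)sin(4η) + 3exp(-σ/2)sin(η) + exp(-9σ/2)sin(3η).
Substituting back: T(s,τ) = u(s + τ, τ).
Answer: T(s, τ) = -3exp(-8τ)sin(4s + 4τ) + 3exp(-τ/2)sin(s + τ) + exp(-9τ/2)sin(3s + 3τ)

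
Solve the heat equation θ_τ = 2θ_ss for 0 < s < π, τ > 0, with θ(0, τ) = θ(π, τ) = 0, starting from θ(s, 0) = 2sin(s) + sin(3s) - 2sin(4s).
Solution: Separating variables: θ = Σ c_n exp(-2n²τ) sin(ns). From θ(s,0) = 2sin(s) + sin(3s) - 2sin(4s): c_1=2, c_3=1, c_4=-2.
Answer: θ(s, τ) = 2exp(-2τ)sin(s) + exp(-18τ)sin(3s) - 2exp(-32τ)sin(4s)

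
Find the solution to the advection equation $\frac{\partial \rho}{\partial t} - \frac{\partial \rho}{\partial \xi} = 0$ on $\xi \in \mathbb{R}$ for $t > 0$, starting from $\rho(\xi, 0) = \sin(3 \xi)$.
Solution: By characteristics ($d\xi/dt = -1$), $\rho(\xi,t) = f(\xi + t)$ with $f = \rho( \cdot , 0)$.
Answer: $\rho(\xi, t) = \sin(3 \xi + 3 t)$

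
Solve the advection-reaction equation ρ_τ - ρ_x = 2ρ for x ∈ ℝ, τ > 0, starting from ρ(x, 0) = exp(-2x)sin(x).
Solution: Substitute ρ = exp(-2x)u.
Then ρ_x = exp(-2x)(u_x - 2u), ρ_τ = exp(-2x)u_τ; substituting and dividing by exp(-2x), the lower-order terms cancel: u_τ - u_x = 0 (standard advection equation).
Data for u: u(x,0) = exp(2x)ρ(x,0) = sin(x).
By characteristics (dx/dτ = -1), u(x,τ) = f(x + τ) with f = u(·, 0).
So u(x,τ) = sin(x + τ), and ρ(x,τ) = exp(-2x)u(x,τ).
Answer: ρ(x, τ) = exp(-2x)sin(x + τ)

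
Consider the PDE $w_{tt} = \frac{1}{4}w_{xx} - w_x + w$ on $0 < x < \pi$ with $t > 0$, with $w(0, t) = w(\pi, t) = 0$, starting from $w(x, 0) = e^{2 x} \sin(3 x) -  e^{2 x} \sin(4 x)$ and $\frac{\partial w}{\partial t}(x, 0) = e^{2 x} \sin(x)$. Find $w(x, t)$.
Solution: Substitute $w = e^{2x}u$.
Then $w_x = e^{2x}(u_x + 2u)$, $w_{xx} = e^{2x}(u_{xx} + 4u_x + 4u)$, $w_{tt} = e^{2x}u_{tt}$; substituting and dividing by $e^{2x}$, the lower-order terms cancel: $u_{tt} = \frac{1}{4}u_{xx}$ (standard wave equation).
Data for $u$: $u(x,0) = e^{-2x}w(x,0) = \sin(3 x) - \sin(4 x)$; $u_t(x,0) = e^{-2x}w_t(x,0) = \sin(x)$. The boundary conditions carry over: $u(0,t) = u(\pi,t) = 0$.
Separating variables: $u = \sum [A_n \cos(\omega_n t) + B_n \sin(\omega_n t)] \sin(nx)$, $\omega_n = n/2$. From ICs ($B_n$ = velocity coefficient / $\omega_n$): $A_3=1, A_4=-1, B_1=2$.
So $u(x,t) = 2 \sin(t/2) \sin(x) + \sin(3 x) \cos(3 t/2) - \sin(4 x) \cos(2 t)$, and $w(x,t) = e^{2x}u(x,t)$.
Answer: $w(x, t) = 2 e^{2 x} \sin(t/2) \sin(x) + e^{2 x} \sin(3 x) \cos(3 t/2) -  e^{2 x} \sin(4 x) \cos(2 t)$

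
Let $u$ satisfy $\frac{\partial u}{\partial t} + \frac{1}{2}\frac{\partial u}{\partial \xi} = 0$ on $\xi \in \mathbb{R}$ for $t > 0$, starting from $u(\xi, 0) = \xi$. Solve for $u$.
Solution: By characteristics ($d\xi/dt = 1/2$), $u(\xi,t) = f(\xi - \frac{1}{2}t)$ with $f = u( \cdot , 0)$.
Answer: $u(\xi, t) = \xi - \frac{1}{2} t$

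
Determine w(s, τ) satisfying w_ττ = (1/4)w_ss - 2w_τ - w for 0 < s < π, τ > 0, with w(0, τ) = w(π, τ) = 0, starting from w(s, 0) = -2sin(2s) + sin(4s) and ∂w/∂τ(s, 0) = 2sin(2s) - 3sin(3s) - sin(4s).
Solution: Substitute w = exp(-τ)u, i.e. u = exp(τ)w.
By the product rule, w_τ = exp(-τ)(u_τ - u), w_ττ = exp(-τ)(u_ττ - 2u_τ + u), w_ss = exp(-τ)u_ss.
Substituting into the PDE and dividing by exp(-τ): u_ττ - 2u_τ + u = (1/4)u_ss - 2(u_τ - u) - u.
The lower-order terms cancel, leaving the standard wave equation u_ττ = (1/4)u_ss.
Initial data for u: u(s,0) = w(s,0) = -2sin(2s) + sin(4s); u_τ(s,0) = w_τ(s,0) + w(s,0) = -3sin(3s). The boundary conditions carry over: u(0,τ) = u(π,τ) = 0.
Solve for u:
  Using separation of variables u = X(s)T(τ):
  Eigenfunctions: sin(ns), n = 1, 2, 3, ...
  General solution: u(s, τ) = Σ [A_n cos(n τ/2) + B_n sin(n τ/2)] sin(ns)
  From u(s,0) = -2sin(2s) + sin(4s): A_2=-2, A_4=1. From u_τ(s,0) = -3sin(3s), using u_τ(s,0) = Σ ω_n B_n sin(ns) with ω_n = n/2: B_3 = (-3)/(3/2) = -2.
Hence u(s,τ) = -2sin(2s)cos(τ) - 2sin(3s)sin(3τ/2) + sin(4s)cos(2τ).
Transform back: w(s,τ) = exp(-τ)u(s,τ).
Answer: w(s, τ) = -2exp(-τ)sin(2s)cos(τ) - 2exp(-τ)sin(3s)sin(3τ/2) + exp(-τ)sin(4s)cos(2τ)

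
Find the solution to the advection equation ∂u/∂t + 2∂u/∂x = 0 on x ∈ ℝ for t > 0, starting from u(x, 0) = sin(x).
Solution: By characteristics (dx/dt = 2), u(x,t) = f(x - 2t) with f = u(·, 0).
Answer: u(x, t) = -sin(2t - x)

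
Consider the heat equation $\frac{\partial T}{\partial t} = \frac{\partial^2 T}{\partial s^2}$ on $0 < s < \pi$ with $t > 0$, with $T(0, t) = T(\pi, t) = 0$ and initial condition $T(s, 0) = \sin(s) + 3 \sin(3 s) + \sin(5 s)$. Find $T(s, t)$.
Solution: Separating variables: $T = \sum c_n e^{-n^2t} \sin(ns)$. From $T(s,0) = \sin(s) + 3 \sin(3 s) + \sin(5 s)$: $c_1=1, c_3=3, c_5=1$.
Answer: $T(s, t) = e^{-t} \sin(s) + 3 e^{-9 t} \sin(3 s) + e^{-25 t} \sin(5 s)$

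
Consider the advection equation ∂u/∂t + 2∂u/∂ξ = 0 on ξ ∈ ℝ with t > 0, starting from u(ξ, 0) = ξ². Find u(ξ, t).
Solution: By method of characteristics (waves move right with speed 2):
Along characteristics ξ - 2t = const, u is constant, so u(ξ,t) = f(ξ - 2t) with f = u(·, 0).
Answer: u(ξ, t) = 4t² - 4tξ + ξ²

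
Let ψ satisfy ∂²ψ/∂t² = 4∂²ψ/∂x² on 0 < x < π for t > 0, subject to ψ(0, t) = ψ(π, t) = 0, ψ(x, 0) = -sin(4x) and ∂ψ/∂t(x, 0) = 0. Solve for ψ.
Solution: Using separation of variables ψ = X(x)T(t):
Eigenfunctions: sin(nx), n = 1, 2, 3, ...
General solution: ψ(x, t) = Σ [A_n cos(2n t) + B_n sin(2n t)] sin(nx)
From ψ(x,0) = -sin(4x): A_4=-1. From ψ_t(x,0) = 0: all B_n = 0.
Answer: ψ(x, t) = -sin(4x)cos(8t)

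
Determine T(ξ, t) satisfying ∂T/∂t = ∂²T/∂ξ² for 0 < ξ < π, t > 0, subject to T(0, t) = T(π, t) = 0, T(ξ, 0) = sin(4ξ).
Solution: Separating variables: T = Σ c_n exp(-n²t) sin(nξ). From T(ξ,0) = sin(4ξ): c_4=1.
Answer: T(ξ, t) = exp(-16t)sin(4ξ)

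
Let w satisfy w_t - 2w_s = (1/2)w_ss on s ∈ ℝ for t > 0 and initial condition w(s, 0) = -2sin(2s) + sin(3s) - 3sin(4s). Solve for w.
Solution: Moving frame: η = s + 2t, σ = t, w = u(η,σ), so w_t = u_σ + 2u_η and w_ss = u_ηη.
Hence w_t - 2w_s = u_σ and the PDE becomes the heat equation u_σ = (1/2)u_ηη on η ∈ ℝ.
Initial data: u(η,0) = w(η,0) = -2sin(2η) + sin(3η) - 3sin(4η). Each mode sin(nη) decays as exp(-n²σ/2) on ℝ, so u(η,σ) = Σ c_n exp(-n²σ/2) sin(nη) with c_2=-2, c_3=1, c_4=-3: u(η,σ) = -2exp(-2σ)sin(2η) - 3exp(-8σ)sin(4η) + exp(-9σ/2)sin(3η).
Substituting back: w(s,t) = u(s + 2t, t).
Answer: w(s, t) = -2exp(-2t)sin(2s + 4t) - 3exp(-8t)sin(4s + 8t) + exp(-9t/2)sin(3s + 6t)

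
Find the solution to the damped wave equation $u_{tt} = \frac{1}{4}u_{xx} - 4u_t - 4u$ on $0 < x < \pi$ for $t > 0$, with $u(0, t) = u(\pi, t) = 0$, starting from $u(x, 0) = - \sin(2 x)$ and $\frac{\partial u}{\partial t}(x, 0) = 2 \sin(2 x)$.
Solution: Substitute $u = e^{-2t}w$.
Then $u_t = e^{-2t}(w_t - 2w)$, $u_{tt} = e^{-2t}(w_{tt} - 4w_t + 4w)$, $u_{xx} = e^{-2t}w_{xx}$; substituting and dividing by $e^{-2t}$, the lower-order terms cancel: $w_{tt} = \frac{1}{4}w_{xx}$ (standard wave equation).
Data for $w$: $w(x,0) = u(x,0) = - \sin(2 x)$; $w_t(x,0) = u_t(x,0) + 2u(x,0) = 0$. The boundary conditions carry over: $w(0,t) = w(\pi,t) = 0$.
Separating variables: $w = \sum [A_n \cos(\omega_n t) + B_n \sin(\omega_n t)] \sin(nx)$, $\omega_n = n/2$. From ICs: $A_2=-1$.
So $w(x,t) = - \sin(2 x) \cos(t)$, and $u(x,t) = e^{-2t}w(x,t)$.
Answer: $u(x, t) = - e^{-2 t} \sin(2 x) \cos(t)$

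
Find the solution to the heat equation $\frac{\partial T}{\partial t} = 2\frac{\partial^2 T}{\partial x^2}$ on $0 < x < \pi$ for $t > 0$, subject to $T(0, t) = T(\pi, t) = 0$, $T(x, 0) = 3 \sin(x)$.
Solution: Separating variables: $T = \sum c_n e^{-2n^2t} \sin(nx)$. From $T(x,0) = 3 \sin(x)$: $c_1=3$.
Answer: $T(x, t) = 3 e^{-2 t} \sin(x)$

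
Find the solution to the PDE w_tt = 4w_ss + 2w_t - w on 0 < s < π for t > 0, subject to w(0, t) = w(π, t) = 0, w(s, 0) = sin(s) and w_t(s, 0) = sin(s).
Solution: Substitute w = exp(t)u.
Then w_t = exp(t)(u_t + u), w_tt = exp(t)(u_tt + 2u_t + u), w_ss = exp(t)u_ss; substituting and dividing by exp(t), the lower-order terms cancel: u_tt = 4u_ss (standard wave equation).
Data for u: u(s,0) = w(s,0) = sin(s); u_t(s,0) = w_t(s,0) - w(s,0) = 0. The boundary conditions carry over: u(0,t) = u(π,t) = 0.
Separating variables: u = Σ [A_n cos(ω_n t) + B_n sin(ω_n t)] sin(ns), ω_n = 2n. From ICs: A_1=1.
So u(s,t) = sin(s)cos(2t), and w(s,t) = exp(t)u(s,t).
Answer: w(s, t) = exp(t)sin(s)cos(2t)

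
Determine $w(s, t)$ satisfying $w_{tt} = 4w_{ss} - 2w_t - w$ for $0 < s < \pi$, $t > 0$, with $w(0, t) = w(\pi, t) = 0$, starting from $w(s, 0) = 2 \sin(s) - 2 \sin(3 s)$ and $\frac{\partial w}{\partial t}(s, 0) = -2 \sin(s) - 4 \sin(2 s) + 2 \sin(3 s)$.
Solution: Substitute $w = e^{-t}u$.
Then $w_t = e^{-t}(u_t - u)$, $w_{tt} = e^{-t}(u_{tt} - 2u_t + u)$, $w_{ss} = e^{-t}u_{ss}$; substituting and dividing by $e^{-t}$, the lower-order terms cancel: $u_{tt} = 4u_{ss}$ (standard wave equation).
Data for $u$: $u(s,0) = w(s,0) = 2 \sin(s) - 2 \sin(3 s)$; $u_t(s,0) = w_t(s,0) + w(s,0) = -4 \sin(2 s)$. The boundary conditions carry over: $u(0,t) = u(\pi,t) = 0$.
Separating variables: $u = \sum [A_n \cos(\omega_n t) + B_n \sin(\omega_n t)] \sin(ns)$, $\omega_n = 2n$. From ICs ($B_n$ = velocity coefficient / $\omega_n$): $A_1=2, A_3=-2, B_2=-1$.
So $u(s,t) = 2 \sin(s) \cos(2 t) - \sin(2 s) \sin(4 t) - 2 \sin(3 s) \cos(6 t)$, and $w(s,t) = e^{-t}u(s,t)$.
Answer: $w(s, t) = 2 e^{-t} \sin(s) \cos(2 t) -  e^{-t} \sin(2 s) \sin(4 t) - 2 e^{-t} \sin(3 s) \cos(6 t)$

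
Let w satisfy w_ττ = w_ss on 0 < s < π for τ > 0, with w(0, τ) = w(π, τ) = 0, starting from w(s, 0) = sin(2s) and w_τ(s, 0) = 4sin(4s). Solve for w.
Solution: Separating variables: w = Σ [A_n cos(ω_n τ) + B_n sin(ω_n τ)] sin(ns), ω_n = n. From ICs (B_n = velocity coefficient / ω_n): A_2=1, B_4=1.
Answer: w(s, τ) = sin(2s)cos(2τ) + sin(4s)sin(4τ)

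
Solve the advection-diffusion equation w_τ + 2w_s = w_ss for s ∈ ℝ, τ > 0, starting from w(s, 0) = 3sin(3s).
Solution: Moving frame: η = s - 2τ, σ = τ, w = u(η,σ), so w_τ = u_σ - 2u_η and w_ss = u_ηη.
Hence w_τ + 2w_s = u_σ and the PDE becomes the heat equation u_σ = u_ηη on η ∈ ℝ.
Initial data: u(η,0) = w(η,0) = 3sin(3η). Each mode sin(nη) decays as exp(-n²σ) on ℝ, so u(η,σ) = Σ c_n exp(-n²σ) sin(nη) with c_3=3: u(η,σ) = 3exp(-9σ)sin(3η).
Substituting back: w(s,τ) = u(s - 2τ, τ).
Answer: w(s, τ) = 3exp(-9τ)sin(3s - 6τ)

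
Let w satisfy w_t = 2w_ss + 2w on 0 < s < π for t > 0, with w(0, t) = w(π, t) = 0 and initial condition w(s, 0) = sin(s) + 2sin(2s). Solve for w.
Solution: Substitute w = exp(2t)u, i.e. u = exp(-2t)w.
By the product rule, w_t = exp(2t)(u_t + 2u), w_ss = exp(2t)u_ss.
Substituting into the PDE and dividing by exp(2t): u_t + 2u = 2u_ss + 2u.
The lower-order terms cancel, leaving the standard heat equation u_t = 2u_ss.
Initial data for u: u(s,0) = w(s,0) = sin(s) + 2sin(2s). The boundary conditions carry over: u(0,t) = u(π,t) = 0.
Solve for u:
  Using separation of variables u = X(s)T(t):
  Eigenfunctions: sin(ns), n = 1, 2, 3, ...
  General solution: u(s, t) = Σ c_n sin(ns) exp(-2n² t)
  Matching u(s,0) = sin(s) + 2sin(2s) term by term: c_1=1, c_2=2.
Hence u(s,t) = exp(-2t)sin(s) + 2exp(-8t)sin(2s).
Transform back: w(s,t) = exp(2t)u(s,t).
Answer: w(s, t) = sin(s) + 2exp(-6t)sin(2s)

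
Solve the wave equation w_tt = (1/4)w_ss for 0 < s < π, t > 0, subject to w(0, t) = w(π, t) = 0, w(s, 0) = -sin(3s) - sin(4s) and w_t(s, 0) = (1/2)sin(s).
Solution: Using separation of variables w = X(s)T(t):
Eigenfunctions: sin(ns), n = 1, 2, 3, ...
General solution: w(s, t) = Σ [A_n cos(n t/2) + B_n sin(n t/2)] sin(ns)
From w(s,0) = -sin(3s) - sin(4s): A_3=-1, A_4=-1. From w_t(s,0) = (1/2)sin(s), using w_t(s,0) = Σ ω_n B_n sin(ns) with ω_n = n/2: B_1 = (1/2)/(1/2) = 1.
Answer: w(s, t) = sin(s)sin(t/2) - sin(3s)cos(3t/2) - sin(4s)cos(2t)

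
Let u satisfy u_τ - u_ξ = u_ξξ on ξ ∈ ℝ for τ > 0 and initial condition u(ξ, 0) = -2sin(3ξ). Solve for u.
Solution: Moving frame: η = ξ + τ, σ = τ, u = w(η,σ), so u_τ = w_σ + w_η and u_ξξ = w_ηη.
Hence u_τ - u_ξ = w_σ and the PDE becomes the heat equation w_σ = w_ηη on η ∈ ℝ.
Initial data: w(η,0) = u(η,0) = -2sin(3η). Each mode sin(nη) decays as exp(-n²σ) on ℝ, so w(η,σ) = Σ c_n exp(-n²σ) sin(nη) with c_3=-2: w(η,σ) = -2exp(-9σ)sin(3η).
Substituting back: u(ξ,τ) = w(ξ + τ, τ).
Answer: u(ξ, τ) = -2exp(-9τ)sin(3ξ + 3τ)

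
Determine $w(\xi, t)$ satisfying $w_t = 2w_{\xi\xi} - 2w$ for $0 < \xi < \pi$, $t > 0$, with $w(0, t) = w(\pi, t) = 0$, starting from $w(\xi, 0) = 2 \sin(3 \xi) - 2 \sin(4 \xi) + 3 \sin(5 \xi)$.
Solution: Substitute $w = e^{-2t}u$, i.e. $u = e^{2t}w$.
By the product rule, $w_t = e^{-2t}(u_t - 2u)$, $w_{\xi\xi} = e^{-2t}u_{\xi\xi}$.
Substituting into the PDE and dividing by $e^{-2t}$: $u_t - 2u = 2u_{\xi\xi} - 2u$.
The lower-order terms cancel, leaving the standard heat equation $u_t = 2u_{\xi\xi}$.
Initial data for $u$: $u(\xi,0) = w(\xi,0) = 2 \sin(3 \xi) - 2 \sin(4 \xi) + 3 \sin(5 \xi)$. The boundary conditions carry over: $u(0,t) = u(\pi,t) = 0$.
Solve for $u$:
  Using separation of variables $u = X(\xi)T(t)$:
  Eigenfunctions: $\sin(n\xi)$, $n = 1, 2, 3, \ldots$
  General solution: $u(\xi, t) = \sum c_n \sin(n\xi) e^{-2n^2 t}$
  Matching $u(\xi,0) = 2 \sin(3 \xi) - 2 \sin(4 \xi) + 3 \sin(5 \xi)$ term by term: $c_3=2, c_4=-2, c_5=3$.
Hence $u(\xi,t) = 2 e^{-18 t} \sin(3 \xi) - 2 e^{-32 t} \sin(4 \xi) + 3 e^{-50 t} \sin(5 \xi)$.
Transform back: $w(\xi,t) = e^{-2t}u(\xi,t)$.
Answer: $w(\xi, t) = 2 e^{-20 t} \sin(3 \xi) - 2 e^{-34 t} \sin(4 \xi) + 3 e^{-52 t} \sin(5 \xi)$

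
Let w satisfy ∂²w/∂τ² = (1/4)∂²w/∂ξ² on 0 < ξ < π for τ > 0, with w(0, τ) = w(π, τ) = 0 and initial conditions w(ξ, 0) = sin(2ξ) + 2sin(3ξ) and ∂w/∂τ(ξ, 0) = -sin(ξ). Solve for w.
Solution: Using separation of variables w = X(ξ)T(τ):
Eigenfunctions: sin(nξ), n = 1, 2, 3, ...
General solution: w(ξ, τ) = Σ [A_n cos(n τ/2) + B_n sin(n τ/2)] sin(nξ)
From w(ξ,0) = sin(2ξ) + 2sin(3ξ): A_2=1, A_3=2. From w_τ(ξ,0) = -sin(ξ), using w_τ(ξ,0) = Σ ω_n B_n sin(nξ) with ω_n = n/2: B_1 = (-1)/(1/2) = -2.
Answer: w(ξ, τ) = -2sin(ξ)sin(τ/2) + sin(2ξ)cos(τ) + 2sin(3ξ)cos(3τ/2)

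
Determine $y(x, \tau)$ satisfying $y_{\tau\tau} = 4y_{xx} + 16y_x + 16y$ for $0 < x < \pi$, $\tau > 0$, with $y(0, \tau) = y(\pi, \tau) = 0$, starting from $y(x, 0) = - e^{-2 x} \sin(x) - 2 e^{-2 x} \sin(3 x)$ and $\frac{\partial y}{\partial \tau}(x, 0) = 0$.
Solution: Substitute $y = e^{-2x}u$, i.e. $u = e^{2x}y$.
By the product rule, $y_x = e^{-2x}(u_x - 2u)$, $y_{xx} = e^{-2x}(u_{xx} - 4u_x + 4u)$, $y_{\tau\tau} = e^{-2x}u_{\tau\tau}$.
Substituting into the PDE and dividing by $e^{-2x}$: $u_{\tau\tau} = 4(u_{xx} - 4u_x + 4u) + 16(u_x - 2u) + 16u$.
The lower-order terms cancel, leaving the standard wave equation $u_{\tau\tau} = 4u_{xx}$.
Initial data for $u$: $u(x,0) = e^{2x}y(x,0) = - \sin(x) - 2 \sin(3 x)$; $u_{\tau}(x,0) = e^{2x}y_{\tau}(x,0) = 0$. The boundary conditions carry over: $u(0,\tau) = u(\pi,\tau) = 0$.
Solve for $u$:
  Using separation of variables $u = X(x)T(\tau)$:
  Eigenfunctions: $\sin(nx)$, $n = 1, 2, 3, \ldots$
  General solution: $u(x, \tau) = \sum [A_n \cos(2n \tau) + B_n \sin(2n \tau)] \sin(nx)$
  From $u(x,0) = - \sin(x) - 2 \sin(3 x)$: $A_1=-1, A_3=-2$. From $u_{\tau}(x,0) = 0$: all $B_n = 0$.
Hence $u(x,\tau) = - \sin(x) \cos(2 \tau) - 2 \sin(3 x) \cos(6 \tau)$.
Transform back: $y(x,\tau) = e^{-2x}u(x,\tau)$.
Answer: $y(x, \tau) = - e^{-2 x} \sin(x) \cos(2 \tau) - 2 e^{-2 x} \sin(3 x) \cos(6 \tau)$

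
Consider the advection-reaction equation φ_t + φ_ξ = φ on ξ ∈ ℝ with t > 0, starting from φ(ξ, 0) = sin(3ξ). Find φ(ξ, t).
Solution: Substitute φ = exp(t)u.
Then φ_t = exp(t)(u_t + u), φ_ξ = exp(t)u_ξ; substituting and dividing by exp(t), the lower-order terms cancel: u_t + u_ξ = 0 (standard advection equation).
Data for u: u(ξ,0) = φ(ξ,0) = sin(3ξ).
By characteristics (dξ/dt = 1), u(ξ,t) = f(ξ - t) with f = u(·, 0).
So u(ξ,t) = -sin(3t - 3ξ), and φ(ξ,t) = exp(t)u(ξ,t).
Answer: φ(ξ, t) = -exp(t)sin(3t - 3ξ)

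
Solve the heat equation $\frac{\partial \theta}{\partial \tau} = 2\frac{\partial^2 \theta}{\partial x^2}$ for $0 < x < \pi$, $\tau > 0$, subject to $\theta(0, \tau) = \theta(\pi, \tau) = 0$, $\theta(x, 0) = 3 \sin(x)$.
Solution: Separating variables: $\theta = \sum c_n e^{-2n^2\tau} \sin(nx)$. From $\theta(x,0) = 3 \sin(x)$: $c_1=3$.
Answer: $\theta(x, \tau) = 3 e^{-2 \tau} \sin(x)$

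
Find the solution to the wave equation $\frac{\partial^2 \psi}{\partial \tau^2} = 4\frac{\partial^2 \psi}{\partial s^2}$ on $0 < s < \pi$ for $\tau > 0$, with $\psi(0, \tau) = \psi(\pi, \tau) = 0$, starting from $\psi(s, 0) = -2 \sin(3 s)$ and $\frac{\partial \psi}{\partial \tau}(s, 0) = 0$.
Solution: Separating variables: $\psi = \sum [A_n \cos(\omega_n \tau) + B_n \sin(\omega_n \tau)] \sin(ns)$, $\omega_n = 2n$. From ICs: $A_3=-2$.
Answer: $\psi(s, \tau) = -2 \sin(3 s) \cos(6 \tau)$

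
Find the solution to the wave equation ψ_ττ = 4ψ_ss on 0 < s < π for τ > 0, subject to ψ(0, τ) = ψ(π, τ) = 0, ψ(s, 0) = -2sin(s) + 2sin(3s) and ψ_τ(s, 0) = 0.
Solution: Using separation of variables ψ = X(s)T(τ):
Eigenfunctions: sin(ns), n = 1, 2, 3, ...
General solution: ψ(s, τ) = Σ [A_n cos(2n τ) + B_n sin(2n τ)] sin(ns)
From ψ(s,0) = -2sin(s) + 2sin(3s): A_1=-2, A_3=2. From ψ_τ(s,0) = 0: all B_n = 0.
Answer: ψ(s, τ) = -2sin(s)cos(2τ) + 2sin(3s)cos(6τ)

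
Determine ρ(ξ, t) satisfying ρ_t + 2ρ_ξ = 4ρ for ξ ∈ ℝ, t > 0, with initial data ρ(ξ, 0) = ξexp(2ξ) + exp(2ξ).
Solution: Substitute ρ = exp(2ξ)u, i.e. u = exp(-2ξ)ρ.
By the product rule, ρ_ξ = exp(2ξ)(u_ξ + 2u), ρ_t = exp(2ξ)u_t.
Substituting into the PDE and dividing by exp(2ξ): u_t + 2(u_ξ + 2u) = 4u.
The lower-order terms cancel, leaving the standard advection equation u_t + 2u_ξ = 0.
Initial data for u: u(ξ,0) = exp(-2ξ)ρ(ξ,0) = ξ + 1.
Solve for u:
  By method of characteristics (waves move right with speed 2):
  Along characteristics ξ - 2t = const, u is constant, so u(ξ,t) = f(ξ - 2t) with f = u(·, 0).
Hence u(ξ,t) = -2t + ξ + 1.
Transform back: ρ(ξ,t) = exp(2ξ)u(ξ,t).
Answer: ρ(ξ, t) = -2texp(2ξ) + ξexp(2ξ) + exp(2ξ)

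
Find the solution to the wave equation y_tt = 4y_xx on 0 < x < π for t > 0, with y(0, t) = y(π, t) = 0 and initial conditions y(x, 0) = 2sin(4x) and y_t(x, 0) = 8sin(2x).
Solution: Separating variables: y = Σ [A_n cos(ω_n t) + B_n sin(ω_n t)] sin(nx), ω_n = 2n. From ICs (B_n = velocity coefficient / ω_n): A_4=2, B_2=2.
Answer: y(x, t) = 2sin(4t)sin(2x) + 2sin(4x)cos(8t)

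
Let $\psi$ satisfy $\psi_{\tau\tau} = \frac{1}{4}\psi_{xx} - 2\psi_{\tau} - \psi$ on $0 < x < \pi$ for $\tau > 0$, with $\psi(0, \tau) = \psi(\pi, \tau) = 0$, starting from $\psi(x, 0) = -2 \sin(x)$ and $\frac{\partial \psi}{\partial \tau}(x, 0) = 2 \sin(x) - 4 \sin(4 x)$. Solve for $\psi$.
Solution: Substitute $\psi = e^{-\tau}u$.
Then $\psi_{\tau} = e^{-\tau}(u_{\tau} - u)$, $\psi_{\tau\tau} = e^{-\tau}(u_{\tau\tau} - 2u_{\tau} + u)$, $\psi_{xx} = e^{-\tau}u_{xx}$; substituting and dividing by $e^{-\tau}$, the lower-order terms cancel: $u_{\tau\tau} = \frac{1}{4}u_{xx}$ (standard wave equation).
Data for $u$: $u(x,0) = \psi(x,0) = -2 \sin(x)$; $u_{\tau}(x,0) = \psi_{\tau}(x,0) + \psi(x,0) = -4 \sin(4 x)$. The boundary conditions carry over: $u(0,\tau) = u(\pi,\tau) = 0$.
Separating variables: $u = \sum [A_n \cos(\omega_n \tau) + B_n \sin(\omega_n \tau)] \sin(nx)$, $\omega_n = n/2$. From ICs ($B_n$ = velocity coefficient / $\omega_n$): $A_1=-2, B_4=-2$.
So $u(x,\tau) = -2 \sin(x) \cos(\tau/2) - 2 \sin(4 x) \sin(2 \tau)$, and $\psi(x,\tau) = e^{-\tau}u(x,\tau)$.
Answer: $\psi(x, \tau) = -2 e^{-\tau} \sin(2 \tau) \sin(4 x) - 2 e^{-\tau} \sin(x) \cos(\tau/2)$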